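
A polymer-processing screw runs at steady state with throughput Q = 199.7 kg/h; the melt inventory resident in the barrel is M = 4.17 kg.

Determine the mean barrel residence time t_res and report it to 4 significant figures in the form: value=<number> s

Convert throughput: Q = 199.7 kg/h = 199.7/3600 = 0.0554722 kg/s
t_res = M / Q_s = 4.17 ÷ 0.0554722 = 75.1728 s

value=75.17 s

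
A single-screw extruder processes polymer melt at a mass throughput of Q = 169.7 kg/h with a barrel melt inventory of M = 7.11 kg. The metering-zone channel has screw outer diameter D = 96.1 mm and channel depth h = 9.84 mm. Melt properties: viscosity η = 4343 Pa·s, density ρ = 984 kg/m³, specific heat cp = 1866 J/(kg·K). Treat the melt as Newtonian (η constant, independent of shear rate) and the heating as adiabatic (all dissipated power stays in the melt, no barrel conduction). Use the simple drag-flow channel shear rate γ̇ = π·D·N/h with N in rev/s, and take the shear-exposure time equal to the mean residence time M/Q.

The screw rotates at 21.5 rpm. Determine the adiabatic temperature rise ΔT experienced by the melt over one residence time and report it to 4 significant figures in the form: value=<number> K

value=43.12 K

Q_s = Q / 3600 = 169.7 / 3600 = 0.0471389 kg/s
Mean residence time: t_res = M/Q_s = 7.11 kg / 0.0471389 kg/s = 150.831 s
D = 96.1 mm = 0.0961 m;  h = 9.84 mm = 0.00984 m;  N = 21.5 rpm / 60 = 0.358333 rev/s
γ̇ = π D N / h = (π)(0.0961)(0.358333) / 0.00984 = 10.9942 s⁻¹
Adiabatic rise: ΔT = η γ̇² t_res / (ρ cp) = 4343·(10.9942)²·150.831 / (984·1866) = 43.1225 K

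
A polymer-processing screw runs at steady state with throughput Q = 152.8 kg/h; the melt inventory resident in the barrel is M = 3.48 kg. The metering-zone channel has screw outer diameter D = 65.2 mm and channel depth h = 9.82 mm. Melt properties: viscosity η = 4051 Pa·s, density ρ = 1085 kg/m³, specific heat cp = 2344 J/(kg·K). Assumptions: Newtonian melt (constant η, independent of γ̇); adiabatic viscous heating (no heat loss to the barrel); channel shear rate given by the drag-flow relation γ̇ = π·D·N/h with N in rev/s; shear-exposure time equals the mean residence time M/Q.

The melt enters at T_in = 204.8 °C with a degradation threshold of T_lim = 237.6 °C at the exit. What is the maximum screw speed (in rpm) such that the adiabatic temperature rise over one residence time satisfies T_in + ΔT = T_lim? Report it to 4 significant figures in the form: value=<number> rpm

value=45.59 rpm

Convert throughput: Q = 152.8 kg/h = 152.8/3600 = 0.0424444 kg/s
t_res = M / Q_s = 3.48 / 0.0424444 = 81.9895 s
D = 65.2 mm = 0.0652 m;  h = 9.82 mm = 0.00982 m
Allowable rise: ΔT_a = T_lim − T_in = 237.6 − 204.8 = 32.8 K
γ̇_max² = ΔT_a·ρ·cp/(η·t_res) = 32.8·1085·2344/(4051·81.9895) = 251.154 s⁻²
γ̇_max = sqrt(251.154) = 15.8478 s⁻¹
N_max = γ̇_max·h / (π·D) = 15.8478 · 0.00982 / (π · 0.0652) = 0.759774 rev/s = 45.5864 rpm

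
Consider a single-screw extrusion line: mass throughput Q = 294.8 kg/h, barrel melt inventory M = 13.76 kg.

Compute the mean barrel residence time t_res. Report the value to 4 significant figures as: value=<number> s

Q_s = Q / 3600 = 294.8 / 3600 = 0.0818889 kg/s
t_res = M / Q_s = 13.76 / 0.0818889 = 168.033 s

value=168.0 s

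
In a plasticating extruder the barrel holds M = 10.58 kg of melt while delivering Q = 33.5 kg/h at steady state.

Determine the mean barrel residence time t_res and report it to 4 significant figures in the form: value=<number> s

Convert throughput: Q = 33.5 kg/h = 33.5/3600 = 0.00930556 kg/s
t_res = M / Q_s = 10.58 ÷ 0.00930556 = 1136.96 s

value=1137. s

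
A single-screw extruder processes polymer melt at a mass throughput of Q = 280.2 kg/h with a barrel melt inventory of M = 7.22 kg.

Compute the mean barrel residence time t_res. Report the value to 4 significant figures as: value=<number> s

Convert throughput: Q = 280.2 kg/h = 280.2/3600 = 0.0778333 kg/s
t_res = M / Q_s = 7.22 / 0.0778333 = 92.7623 s

value=92.76 s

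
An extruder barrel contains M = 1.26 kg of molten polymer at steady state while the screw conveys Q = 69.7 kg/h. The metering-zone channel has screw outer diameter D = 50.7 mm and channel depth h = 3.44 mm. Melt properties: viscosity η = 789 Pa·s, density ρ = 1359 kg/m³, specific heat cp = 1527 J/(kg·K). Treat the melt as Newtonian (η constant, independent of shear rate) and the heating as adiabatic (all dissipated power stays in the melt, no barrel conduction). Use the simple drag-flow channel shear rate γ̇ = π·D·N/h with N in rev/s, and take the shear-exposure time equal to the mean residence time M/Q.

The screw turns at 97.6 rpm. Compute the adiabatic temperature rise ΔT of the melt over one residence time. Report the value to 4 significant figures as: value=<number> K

Throughput in SI: Q_s = 69.7 kg/h ÷ 3600 s/h = 0.0193611 kg/s
t_res = M / Q_s = 1.26 / 0.0193611 = 65.0789 s
Convert to SI: D = 0.0507 m, h = 0.00344 m, N = 97.6/60 = 1.62667 rev/s
Shear rate: γ̇ = πDN/h = π·0.0507·1.62667/0.00344 = 75.3179 s⁻¹
ΔT = η·γ̇²·t_res / (ρ·cp) = 789 · (75.3179)² · 65.0789 / (1359 · 1527) = 140.364 K

value=140.4 K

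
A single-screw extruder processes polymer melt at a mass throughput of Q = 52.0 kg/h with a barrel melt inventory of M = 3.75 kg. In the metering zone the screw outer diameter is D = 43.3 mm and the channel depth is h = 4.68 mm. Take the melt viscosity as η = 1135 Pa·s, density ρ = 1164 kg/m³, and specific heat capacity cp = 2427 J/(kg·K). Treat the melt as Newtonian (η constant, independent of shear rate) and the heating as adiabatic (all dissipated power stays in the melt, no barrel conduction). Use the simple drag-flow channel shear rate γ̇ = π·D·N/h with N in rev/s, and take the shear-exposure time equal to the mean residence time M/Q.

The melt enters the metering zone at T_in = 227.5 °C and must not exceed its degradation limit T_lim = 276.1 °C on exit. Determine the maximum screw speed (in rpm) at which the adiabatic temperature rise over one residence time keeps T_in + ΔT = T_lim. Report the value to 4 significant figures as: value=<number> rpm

value=44.56 rpm

Throughput in SI: Q_s = 52.0 kg/h ÷ 3600 s/h = 0.0144444 kg/s
t_res = M / Q_s = 3.75 / 0.0144444 = 259.615 s
Geometry in SI: D = 43.3 mm → 0.0433 m, h = 4.68 mm → 0.00468 m
ΔT_a = T_lim − T_in = 276.1 °C − 227.5 °C = 48.6 K
Invert ΔT = ηγ̇²t_res/(ρcp) for γ̇: γ̇_max² = ΔT_a ρ cp / (η t_res) = 48.6·1164·2427 / (1135·259.615) = 465.943 s⁻²
γ̇_max = sqrt(465.943) = 21.5857 s⁻¹
Solve γ̇ = πDN/h for N: N_max = γ̇_max·h/(π·D) = 21.5857 × 0.00468 / (π × 0.0433) = 0.742633 rev/s = 44.558 rpm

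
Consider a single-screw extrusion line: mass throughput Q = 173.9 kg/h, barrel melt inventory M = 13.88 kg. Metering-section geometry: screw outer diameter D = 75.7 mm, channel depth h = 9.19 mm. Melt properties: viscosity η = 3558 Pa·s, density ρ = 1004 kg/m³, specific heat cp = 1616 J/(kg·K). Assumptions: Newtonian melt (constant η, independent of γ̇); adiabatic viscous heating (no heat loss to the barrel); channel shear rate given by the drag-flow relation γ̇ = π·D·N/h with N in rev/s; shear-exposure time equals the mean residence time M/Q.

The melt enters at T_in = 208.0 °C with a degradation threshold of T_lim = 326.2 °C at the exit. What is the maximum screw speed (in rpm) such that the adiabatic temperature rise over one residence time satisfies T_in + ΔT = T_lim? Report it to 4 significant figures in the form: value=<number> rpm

value=31.76 rpm

Q_s = Q / 3600 = 173.9 / 3600 = 0.0483056 kg/s
Mean residence time: t_res = M/Q_s = 13.88 kg / 0.0483056 kg/s = 287.338 s
Convert to metres: D = 0.0757 m, h = 0.00919 m
ΔT_a = T_lim − T_in = 326.2 − 208.0 = 118.2 K
γ̇_max² = ΔT_a·ρ·cp / (η·t_res) = [118.2 × 1004 × 1616] / [3558 × 287.338] = 187.583 s⁻²
Take the square root: γ̇_max = √(187.583) = 13.6961 s⁻¹
Solve γ̇ = πDN/h for N: N_max = γ̇_max·h/(π·D) = 13.6961 × 0.00919 / (π × 0.0757) = 0.529257 rev/s = 31.7554 rpm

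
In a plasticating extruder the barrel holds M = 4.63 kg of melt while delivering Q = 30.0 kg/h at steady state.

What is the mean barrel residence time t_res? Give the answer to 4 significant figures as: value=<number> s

value=555.6 s

Throughput in SI: Q_s = 30.0 kg/h ÷ 3600 s/h = 0.00833333 kg/s
t_res = M / Q_s = 4.63 / 0.00833333 = 555.6 s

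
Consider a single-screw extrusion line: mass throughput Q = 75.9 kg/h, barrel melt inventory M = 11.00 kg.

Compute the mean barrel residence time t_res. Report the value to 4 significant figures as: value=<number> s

value=521.7 s

Throughput in SI: Q_s = 75.9 kg/h ÷ 3600 s/h = 0.0210833 kg/s
Mean residence time: t_res = M/Q_s = 11.00 kg / 0.0210833 kg/s = 521.739 s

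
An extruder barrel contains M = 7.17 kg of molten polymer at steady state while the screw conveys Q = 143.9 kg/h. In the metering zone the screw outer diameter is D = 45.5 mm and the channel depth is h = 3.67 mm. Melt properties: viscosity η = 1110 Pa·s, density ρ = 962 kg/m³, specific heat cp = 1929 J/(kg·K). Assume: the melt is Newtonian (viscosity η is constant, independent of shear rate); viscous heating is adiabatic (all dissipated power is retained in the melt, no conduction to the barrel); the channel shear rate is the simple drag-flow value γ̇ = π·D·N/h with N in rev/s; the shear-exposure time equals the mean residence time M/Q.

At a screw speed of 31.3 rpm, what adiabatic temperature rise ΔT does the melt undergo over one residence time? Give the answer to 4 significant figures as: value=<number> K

value=44.29 K

Throughput in SI: Q_s = 143.9 kg/h ÷ 3600 s/h = 0.0399722 kg/s
t_res = M / Q_s = 7.17 ÷ 0.0399722 = 179.375 s
D = 45.5 mm = 0.0455 m;  h = 3.67 mm = 0.00367 m;  N = 31.3 rpm / 60 = 0.521667 rev/s
Shear rate: γ̇ = πDN/h = π·0.0455·0.521667/0.00367 = 20.3183 s⁻¹
ΔT = η·γ̇²·t_res/(ρ·cp) = [1110 × 20.3183² × 179.375] / [962 × 1929] = 44.2948 K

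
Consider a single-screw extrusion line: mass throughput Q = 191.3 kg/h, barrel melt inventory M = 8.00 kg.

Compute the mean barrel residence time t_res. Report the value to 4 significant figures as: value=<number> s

Convert throughput: Q = 191.3 kg/h = 191.3/3600 = 0.0531389 kg/s
Mean residence time: t_res = M/Q_s = 8.00 kg / 0.0531389 kg/s = 150.549 s

value=150.5 s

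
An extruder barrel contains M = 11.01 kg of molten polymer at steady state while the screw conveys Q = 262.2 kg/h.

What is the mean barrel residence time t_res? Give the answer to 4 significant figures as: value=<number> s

value=151.2 s

Throughput in SI: Q_s = 262.2 kg/h ÷ 3600 s/h = 0.0728333 kg/s
t_res = M / Q_s = 11.01 ÷ 0.0728333 = 151.167 s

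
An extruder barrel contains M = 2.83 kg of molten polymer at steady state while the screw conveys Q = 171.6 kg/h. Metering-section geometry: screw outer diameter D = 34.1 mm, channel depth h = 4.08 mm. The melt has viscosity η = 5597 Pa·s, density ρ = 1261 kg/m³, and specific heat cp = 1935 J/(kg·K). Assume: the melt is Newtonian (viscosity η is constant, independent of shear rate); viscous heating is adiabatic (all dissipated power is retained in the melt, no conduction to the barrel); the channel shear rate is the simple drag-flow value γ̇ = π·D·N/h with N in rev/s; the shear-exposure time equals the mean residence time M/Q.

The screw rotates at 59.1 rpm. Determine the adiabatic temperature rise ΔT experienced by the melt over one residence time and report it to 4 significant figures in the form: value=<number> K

Q_s = Q / 3600 = 171.6 / 3600 = 0.0476667 kg/s
t_res = M / Q_s = 2.83 / 0.0476667 = 59.3706 s
Geometry in metres: D = 34.1 mm → 0.0341 m, h = 4.08 mm → 0.00408 m; screw speed N = 59.1 rpm = 0.985 rev/s
γ̇ = π D N / h = (π)(0.0341)(0.985) / 0.00408 = 25.8631 s⁻¹
Adiabatic rise: ΔT = η γ̇² t_res / (ρ cp) = 5597·(25.8631)²·59.3706 / (1261·1935) = 91.0944 K

value=91.09 K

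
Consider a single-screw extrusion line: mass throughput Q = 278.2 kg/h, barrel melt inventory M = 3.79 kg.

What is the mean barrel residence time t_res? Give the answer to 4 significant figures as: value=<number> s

value=49.04 s

Convert throughput: Q = 278.2 kg/h = 278.2/3600 = 0.0772778 kg/s
t_res = M / Q_s = 3.79 / 0.0772778 = 49.0439 s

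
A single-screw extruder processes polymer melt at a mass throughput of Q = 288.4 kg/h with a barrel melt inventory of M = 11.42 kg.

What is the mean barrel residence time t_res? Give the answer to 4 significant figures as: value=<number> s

Throughput in SI: Q_s = 288.4 kg/h ÷ 3600 s/h = 0.0801111 kg/s
Mean residence time: t_res = M/Q_s = 11.42 kg / 0.0801111 kg/s = 142.552 s

value=142.6 s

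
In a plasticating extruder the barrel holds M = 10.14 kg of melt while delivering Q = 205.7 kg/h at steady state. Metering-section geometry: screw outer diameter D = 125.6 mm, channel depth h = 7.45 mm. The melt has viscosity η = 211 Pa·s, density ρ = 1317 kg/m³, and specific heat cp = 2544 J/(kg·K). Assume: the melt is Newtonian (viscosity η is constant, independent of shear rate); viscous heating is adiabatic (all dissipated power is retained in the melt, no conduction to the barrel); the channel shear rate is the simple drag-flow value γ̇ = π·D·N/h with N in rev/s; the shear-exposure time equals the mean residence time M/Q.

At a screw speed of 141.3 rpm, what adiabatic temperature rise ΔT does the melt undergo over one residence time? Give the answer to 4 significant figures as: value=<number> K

value=173.9 K

Convert throughput: Q = 205.7 kg/h = 205.7/3600 = 0.0571389 kg/s
t_res = M / Q_s = 10.14 ÷ 0.0571389 = 177.462 s
Convert to SI: D = 0.1256 m, h = 0.00745 m, N = 141.3/60 = 2.355 rev/s
Shear rate: γ̇ = πDN/h = π·0.1256·2.355/0.00745 = 124.731 s⁻¹
Adiabatic rise: ΔT = η γ̇² t_res / (ρ cp) = 211·(124.731)²·177.462 / (1317·2544) = 173.874 K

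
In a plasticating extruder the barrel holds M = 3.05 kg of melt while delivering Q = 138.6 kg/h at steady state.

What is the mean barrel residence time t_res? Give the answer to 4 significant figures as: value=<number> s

value=79.22 s

Q_s = Q / 3600 = 138.6 / 3600 = 0.0385 kg/s
t_res = M / Q_s = 3.05 / 0.0385 = 79.2208 s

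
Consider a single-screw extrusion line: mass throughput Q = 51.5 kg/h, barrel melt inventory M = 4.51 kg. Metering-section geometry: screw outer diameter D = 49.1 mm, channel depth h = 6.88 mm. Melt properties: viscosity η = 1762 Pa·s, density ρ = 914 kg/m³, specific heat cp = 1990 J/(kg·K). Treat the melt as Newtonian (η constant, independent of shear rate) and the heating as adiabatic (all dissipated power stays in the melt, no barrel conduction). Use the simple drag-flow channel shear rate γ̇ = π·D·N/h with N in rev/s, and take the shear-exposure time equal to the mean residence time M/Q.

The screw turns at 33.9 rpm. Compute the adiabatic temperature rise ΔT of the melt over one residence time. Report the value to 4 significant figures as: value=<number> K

Q_s = Q / 3600 = 51.5 / 3600 = 0.0143056 kg/s
Mean residence time: t_res = M/Q_s = 4.51 kg / 0.0143056 kg/s = 315.262 s
Convert to SI: D = 0.0491 m, h = 0.00688 m, N = 33.9/60 = 0.565 rev/s
Shear rate: γ̇ = πDN/h = π·0.0491·0.565/0.00688 = 12.6675 s⁻¹
ΔT = η·γ̇²·t_res / (ρ·cp) = 1762 · (12.6675)² · 315.262 / (914 · 1990) = 49.0073 K

value=49.01 K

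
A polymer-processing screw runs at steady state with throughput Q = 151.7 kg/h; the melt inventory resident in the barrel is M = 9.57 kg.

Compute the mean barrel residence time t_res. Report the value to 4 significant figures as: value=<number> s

value=227.1 s

Throughput in SI: Q_s = 151.7 kg/h ÷ 3600 s/h = 0.0421389 kg/s
t_res = M / Q_s = 9.57 ÷ 0.0421389 = 227.106 s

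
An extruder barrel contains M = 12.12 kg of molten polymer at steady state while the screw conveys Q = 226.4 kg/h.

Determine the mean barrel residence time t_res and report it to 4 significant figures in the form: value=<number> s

Throughput in SI: Q_s = 226.4 kg/h ÷ 3600 s/h = 0.0628889 kg/s
Mean residence time: t_res = M/Q_s = 12.12 kg / 0.0628889 kg/s = 192.721 s

value=192.7 s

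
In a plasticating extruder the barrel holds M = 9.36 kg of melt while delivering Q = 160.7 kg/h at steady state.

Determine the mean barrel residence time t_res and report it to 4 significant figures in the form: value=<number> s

value=209.7 s

Q_s = Q / 3600 = 160.7 / 3600 = 0.0446389 kg/s
Mean residence time: t_res = M/Q_s = 9.36 kg / 0.0446389 kg/s = 209.683 s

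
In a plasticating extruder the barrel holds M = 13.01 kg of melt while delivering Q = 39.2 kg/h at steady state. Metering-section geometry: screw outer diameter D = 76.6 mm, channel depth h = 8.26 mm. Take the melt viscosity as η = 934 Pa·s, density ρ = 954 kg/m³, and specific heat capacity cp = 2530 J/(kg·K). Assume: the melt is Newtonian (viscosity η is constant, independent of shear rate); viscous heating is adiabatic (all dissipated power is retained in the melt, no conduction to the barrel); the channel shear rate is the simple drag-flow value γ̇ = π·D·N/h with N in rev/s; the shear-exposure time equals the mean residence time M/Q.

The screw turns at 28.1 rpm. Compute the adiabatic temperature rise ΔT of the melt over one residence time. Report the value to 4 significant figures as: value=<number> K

value=86.08 K

Throughput in SI: Q_s = 39.2 kg/h ÷ 3600 s/h = 0.0108889 kg/s
Mean residence time: t_res = M/Q_s = 13.01 kg / 0.0108889 kg/s = 1194.8 s
Geometry in metres: D = 76.6 mm → 0.0766 m, h = 8.26 mm → 0.00826 m; screw speed N = 28.1 rpm = 0.468333 rev/s
γ̇ = π D N / h = (π)(0.0766)(0.468333) / 0.00826 = 13.6444 s⁻¹
ΔT = η·γ̇²·t_res/(ρ·cp) = [934 × 13.6444² × 1194.8] / [954 × 2530] = 86.0754 K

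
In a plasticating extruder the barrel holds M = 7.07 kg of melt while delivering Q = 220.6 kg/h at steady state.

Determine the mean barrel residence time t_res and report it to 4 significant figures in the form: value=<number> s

Convert throughput: Q = 220.6 kg/h = 220.6/3600 = 0.0612778 kg/s
t_res = M / Q_s = 7.07 / 0.0612778 = 115.376 s

value=115.4 s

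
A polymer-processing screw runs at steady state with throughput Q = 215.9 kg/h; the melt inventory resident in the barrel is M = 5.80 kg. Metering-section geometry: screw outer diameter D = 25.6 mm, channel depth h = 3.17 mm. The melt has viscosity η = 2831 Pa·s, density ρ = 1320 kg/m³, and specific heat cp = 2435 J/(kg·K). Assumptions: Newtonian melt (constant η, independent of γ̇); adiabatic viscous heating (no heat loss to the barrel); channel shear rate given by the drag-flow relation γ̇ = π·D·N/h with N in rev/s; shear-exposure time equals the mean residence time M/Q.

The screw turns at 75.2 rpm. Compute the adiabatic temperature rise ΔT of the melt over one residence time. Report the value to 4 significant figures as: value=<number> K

value=86.13 K

Q_s = Q / 3600 = 215.9 / 3600 = 0.0599722 kg/s
Mean residence time: t_res = M/Q_s = 5.80 kg / 0.0599722 kg/s = 96.7114 s
D = 25.6 mm = 0.0256 m;  h = 3.17 mm = 0.00317 m;  N = 75.2 rpm / 60 = 1.25333 rev/s
γ̇ = π D N / h = (π)(0.0256)(1.25333) / 0.00317 = 31.7978 s⁻¹
Adiabatic rise: ΔT = η γ̇² t_res / (ρ cp) = 2831·(31.7978)²·96.7114 / (1320·2435) = 86.127 K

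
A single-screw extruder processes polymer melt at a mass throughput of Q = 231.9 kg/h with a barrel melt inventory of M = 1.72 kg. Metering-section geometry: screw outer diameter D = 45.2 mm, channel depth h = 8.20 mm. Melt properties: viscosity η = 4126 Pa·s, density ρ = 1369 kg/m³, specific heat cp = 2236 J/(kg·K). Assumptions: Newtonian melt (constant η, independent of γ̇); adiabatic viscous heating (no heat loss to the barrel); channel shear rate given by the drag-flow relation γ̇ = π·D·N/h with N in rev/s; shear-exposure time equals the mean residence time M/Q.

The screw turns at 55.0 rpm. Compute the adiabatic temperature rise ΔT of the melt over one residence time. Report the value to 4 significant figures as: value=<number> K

value=9.069 K

Convert throughput: Q = 231.9 kg/h = 231.9/3600 = 0.0644167 kg/s
t_res = M / Q_s = 1.72 ÷ 0.0644167 = 26.7012 s
D = 45.2 mm = 0.0452 m;  h = 8.20 mm = 0.0082 m;  N = 55.0 rpm / 60 = 0.916667 rev/s
Shear rate: γ̇ = πDN/h = π·0.0452·0.916667/0.0082 = 15.874 s⁻¹
ΔT = η·γ̇²·t_res / (ρ·cp) = 4126 · (15.874)² · 26.7012 / (1369 · 2236) = 9.06893 K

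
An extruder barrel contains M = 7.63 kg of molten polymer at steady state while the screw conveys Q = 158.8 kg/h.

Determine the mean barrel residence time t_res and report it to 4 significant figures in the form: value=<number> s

Convert throughput: Q = 158.8 kg/h = 158.8/3600 = 0.0441111 kg/s
t_res = M / Q_s = 7.63 ÷ 0.0441111 = 172.972 s

value=173.0 s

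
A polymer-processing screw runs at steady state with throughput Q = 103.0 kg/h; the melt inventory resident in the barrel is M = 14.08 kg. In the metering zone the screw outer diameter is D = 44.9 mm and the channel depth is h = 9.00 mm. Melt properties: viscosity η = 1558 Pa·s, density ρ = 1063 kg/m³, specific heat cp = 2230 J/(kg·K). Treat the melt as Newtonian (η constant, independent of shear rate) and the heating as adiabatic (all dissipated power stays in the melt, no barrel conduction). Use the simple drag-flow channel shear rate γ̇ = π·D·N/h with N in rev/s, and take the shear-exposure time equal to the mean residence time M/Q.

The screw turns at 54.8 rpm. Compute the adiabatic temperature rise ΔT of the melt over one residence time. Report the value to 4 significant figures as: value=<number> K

Throughput in SI: Q_s = 103.0 kg/h ÷ 3600 s/h = 0.0286111 kg/s
Mean residence time: t_res = M/Q_s = 14.08 kg / 0.0286111 kg/s = 492.117 s
Convert to SI: D = 0.0449 m, h = 0.009 m, N = 54.8/60 = 0.913333 rev/s
γ̇ = π D N / h = (π)(0.0449)(0.913333) / 0.009 = 14.3147 s⁻¹
ΔT = η·γ̇²·t_res / (ρ·cp) = 1558 · (14.3147)² · 492.117 / (1063 · 2230) = 66.2771 K

value=66.28 K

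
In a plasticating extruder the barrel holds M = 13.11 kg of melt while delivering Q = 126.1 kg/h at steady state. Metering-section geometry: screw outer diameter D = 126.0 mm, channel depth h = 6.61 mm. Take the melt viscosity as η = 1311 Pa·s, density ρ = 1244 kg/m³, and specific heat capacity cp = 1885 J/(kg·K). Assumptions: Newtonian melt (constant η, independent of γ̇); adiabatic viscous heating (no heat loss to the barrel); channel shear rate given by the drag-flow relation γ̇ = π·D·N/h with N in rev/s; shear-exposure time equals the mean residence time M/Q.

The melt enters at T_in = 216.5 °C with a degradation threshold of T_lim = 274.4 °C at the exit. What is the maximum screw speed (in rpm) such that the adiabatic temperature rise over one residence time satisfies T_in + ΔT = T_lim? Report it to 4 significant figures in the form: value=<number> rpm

Q_s = Q / 3600 = 126.1 / 3600 = 0.0350278 kg/s
Mean residence time: t_res = M/Q_s = 13.11 kg / 0.0350278 kg/s = 374.274 s
Geometry in SI: D = 126.0 mm → 0.126 m, h = 6.61 mm → 0.00661 m
ΔT_a = T_lim − T_in = 274.4 °C − 216.5 °C = 57.9 K
γ̇_max² = ΔT_a·ρ·cp/(η·t_res) = 57.9·1244·1885/(1311·374.274) = 276.705 s⁻²
γ̇_max = sqrt(276.705) = 16.6345 s⁻¹
N_max = γ̇_max h / (πD) = 16.6345·0.00661/(π·0.126) = 0.277773 rev/s → ×60 = 16.6664 rpm

value=16.67 rpm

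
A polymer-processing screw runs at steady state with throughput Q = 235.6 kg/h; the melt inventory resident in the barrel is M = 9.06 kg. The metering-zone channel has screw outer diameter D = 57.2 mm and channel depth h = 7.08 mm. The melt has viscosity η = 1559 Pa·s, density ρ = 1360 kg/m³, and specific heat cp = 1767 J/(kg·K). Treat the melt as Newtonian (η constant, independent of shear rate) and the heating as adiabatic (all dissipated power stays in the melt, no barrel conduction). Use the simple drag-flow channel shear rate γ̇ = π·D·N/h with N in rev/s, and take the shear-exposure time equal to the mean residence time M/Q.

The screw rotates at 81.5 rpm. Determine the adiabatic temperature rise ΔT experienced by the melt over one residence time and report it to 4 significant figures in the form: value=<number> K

value=106.7 K

Convert throughput: Q = 235.6 kg/h = 235.6/3600 = 0.0654444 kg/s
t_res = M / Q_s = 9.06 ÷ 0.0654444 = 138.438 s
D = 57.2 mm = 0.0572 m;  h = 7.08 mm = 0.00708 m;  N = 81.5 rpm / 60 = 1.35833 rev/s
γ̇ = π D N / h = (π)(0.0572)(1.35833) / 0.00708 = 34.4762 s⁻¹
Adiabatic rise: ΔT = η γ̇² t_res / (ρ cp) = 1559·(34.4762)²·138.438 / (1360·1767) = 106.749 K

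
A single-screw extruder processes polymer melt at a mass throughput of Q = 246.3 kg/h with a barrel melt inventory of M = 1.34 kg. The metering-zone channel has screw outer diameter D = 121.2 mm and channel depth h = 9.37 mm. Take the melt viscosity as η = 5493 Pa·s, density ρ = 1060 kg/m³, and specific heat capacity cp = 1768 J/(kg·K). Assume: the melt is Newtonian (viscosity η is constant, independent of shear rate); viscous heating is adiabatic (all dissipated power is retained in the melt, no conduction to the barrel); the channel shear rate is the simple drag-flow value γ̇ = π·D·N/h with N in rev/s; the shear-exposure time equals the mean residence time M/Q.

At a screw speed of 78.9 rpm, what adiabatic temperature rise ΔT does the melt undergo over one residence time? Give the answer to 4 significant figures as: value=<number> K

value=163.9 K

Q_s = Q / 3600 = 246.3 / 3600 = 0.0684167 kg/s
t_res = M / Q_s = 1.34 ÷ 0.0684167 = 19.5859 s
D = 121.2 mm = 0.1212 m;  h = 9.37 mm = 0.00937 m;  N = 78.9 rpm / 60 = 1.315 rev/s
γ̇ = π D N / h = (π)(0.1212)(1.315) / 0.00937 = 53.4366 s⁻¹
ΔT = η·γ̇²·t_res/(ρ·cp) = [5493 × 53.4366² × 19.5859] / [1060 × 1768] = 163.924 K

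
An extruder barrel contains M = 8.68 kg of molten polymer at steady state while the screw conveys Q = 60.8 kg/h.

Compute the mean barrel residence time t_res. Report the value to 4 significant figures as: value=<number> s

Q_s = Q / 3600 = 60.8 / 3600 = 0.0168889 kg/s
t_res = M / Q_s = 8.68 ÷ 0.0168889 = 513.947 s

value=513.9 s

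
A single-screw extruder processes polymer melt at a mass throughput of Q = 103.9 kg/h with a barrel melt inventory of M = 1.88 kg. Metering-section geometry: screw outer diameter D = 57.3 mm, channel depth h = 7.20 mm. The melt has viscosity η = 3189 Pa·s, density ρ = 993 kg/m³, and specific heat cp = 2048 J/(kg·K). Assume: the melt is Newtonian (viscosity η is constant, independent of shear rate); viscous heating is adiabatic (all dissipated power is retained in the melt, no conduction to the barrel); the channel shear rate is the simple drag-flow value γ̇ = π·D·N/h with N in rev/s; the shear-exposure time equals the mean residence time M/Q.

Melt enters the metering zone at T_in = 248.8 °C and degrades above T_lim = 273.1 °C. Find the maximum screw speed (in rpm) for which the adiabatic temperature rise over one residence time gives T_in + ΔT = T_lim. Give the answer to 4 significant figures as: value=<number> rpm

value=37.01 rpm

Q_s = Q / 3600 = 103.9 / 3600 = 0.0288611 kg/s
Mean residence time: t_res = M/Q_s = 1.88 kg / 0.0288611 kg/s = 65.1396 s
D = 57.3 mm = 0.0573 m;  h = 7.20 mm = 0.0072 m
ΔT_a = T_lim − T_in = 273.1 °C − 248.8 °C = 24.3 K
γ̇_max² = ΔT_a·ρ·cp / (η·t_res) = [24.3 × 993 × 2048] / [3189 × 65.1396] = 237.895 s⁻²
Take the square root: γ̇_max = √(237.895) = 15.4239 s⁻¹
N_max = γ̇_max·h / (π·D) = 15.4239 · 0.0072 / (π · 0.0573) = 0.616909 rev/s = 37.0145 rpm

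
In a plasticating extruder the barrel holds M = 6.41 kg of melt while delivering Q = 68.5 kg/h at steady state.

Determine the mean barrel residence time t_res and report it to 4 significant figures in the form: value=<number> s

value=336.9 s

Q_s = Q / 3600 = 68.5 / 3600 = 0.0190278 kg/s
t_res = M / Q_s = 6.41 / 0.0190278 = 336.876 s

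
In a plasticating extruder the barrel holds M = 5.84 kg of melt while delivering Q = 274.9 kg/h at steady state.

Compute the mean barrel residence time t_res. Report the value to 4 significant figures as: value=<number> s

value=76.48 s

Convert throughput: Q = 274.9 kg/h = 274.9/3600 = 0.0763611 kg/s
t_res = M / Q_s = 5.84 / 0.0763611 = 76.4787 s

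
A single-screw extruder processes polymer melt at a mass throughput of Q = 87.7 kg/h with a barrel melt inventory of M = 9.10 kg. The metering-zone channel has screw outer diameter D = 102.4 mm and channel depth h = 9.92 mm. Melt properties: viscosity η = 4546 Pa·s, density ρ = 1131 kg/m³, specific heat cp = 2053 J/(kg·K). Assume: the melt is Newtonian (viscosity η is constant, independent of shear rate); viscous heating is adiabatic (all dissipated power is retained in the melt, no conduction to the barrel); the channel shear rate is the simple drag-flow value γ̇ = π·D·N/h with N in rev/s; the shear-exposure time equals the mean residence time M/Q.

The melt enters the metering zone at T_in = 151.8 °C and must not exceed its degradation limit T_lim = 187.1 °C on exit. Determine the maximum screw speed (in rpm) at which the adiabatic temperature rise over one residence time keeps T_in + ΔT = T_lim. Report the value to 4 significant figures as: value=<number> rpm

Q_s = Q / 3600 = 87.7 / 3600 = 0.0243611 kg/s
t_res = M / Q_s = 9.10 / 0.0243611 = 373.546 s
D = 102.4 mm = 0.1024 m;  h = 9.92 mm = 0.00992 m
ΔT_a = T_lim − T_in = 187.1 °C − 151.8 °C = 35.3 K
Invert ΔT = ηγ̇²t_res/(ρcp) for γ̇: γ̇_max² = ΔT_a ρ cp / (η t_res) = 35.3·1131·2053 / (4546·373.546) = 48.2672 s⁻²
Take the square root: γ̇_max = √(48.2672) = 6.94746 s⁻¹
N_max = γ̇_max·h / (π·D) = 6.94746 · 0.00992 / (π · 0.1024) = 0.214234 rev/s = 12.854 rpm

value=12.85 rpm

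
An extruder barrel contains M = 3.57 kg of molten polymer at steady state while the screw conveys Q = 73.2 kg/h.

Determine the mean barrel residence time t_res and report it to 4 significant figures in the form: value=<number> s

Throughput in SI: Q_s = 73.2 kg/h ÷ 3600 s/h = 0.0203333 kg/s
t_res = M / Q_s = 3.57 / 0.0203333 = 175.574 s

value=175.6 s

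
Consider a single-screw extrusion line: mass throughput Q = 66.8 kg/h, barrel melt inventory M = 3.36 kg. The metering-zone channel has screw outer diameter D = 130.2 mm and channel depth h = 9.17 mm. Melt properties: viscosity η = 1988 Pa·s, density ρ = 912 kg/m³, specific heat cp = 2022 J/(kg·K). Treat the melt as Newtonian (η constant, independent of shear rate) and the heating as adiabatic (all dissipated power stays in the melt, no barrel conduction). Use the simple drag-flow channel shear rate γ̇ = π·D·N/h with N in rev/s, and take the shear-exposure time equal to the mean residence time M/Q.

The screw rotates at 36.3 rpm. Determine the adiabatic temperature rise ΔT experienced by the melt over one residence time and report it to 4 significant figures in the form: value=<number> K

value=142.2 K

Throughput in SI: Q_s = 66.8 kg/h ÷ 3600 s/h = 0.0185556 kg/s
Mean residence time: t_res = M/Q_s = 3.36 kg / 0.0185556 kg/s = 181.078 s
Convert to SI: D = 0.1302 m, h = 0.00917 m, N = 36.3/60 = 0.605 rev/s
γ̇ = π D N / h = (π)(0.1302)(0.605) / 0.00917 = 26.9865 s⁻¹
ΔT = η·γ̇²·t_res/(ρ·cp) = [1988 × 26.9865² × 181.078] / [912 × 2022] = 142.167 K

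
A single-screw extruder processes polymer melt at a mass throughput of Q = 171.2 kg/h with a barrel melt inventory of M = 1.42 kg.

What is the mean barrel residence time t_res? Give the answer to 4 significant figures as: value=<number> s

Convert throughput: Q = 171.2 kg/h = 171.2/3600 = 0.0475556 kg/s
t_res = M / Q_s = 1.42 ÷ 0.0475556 = 29.8598 s

value=29.86 s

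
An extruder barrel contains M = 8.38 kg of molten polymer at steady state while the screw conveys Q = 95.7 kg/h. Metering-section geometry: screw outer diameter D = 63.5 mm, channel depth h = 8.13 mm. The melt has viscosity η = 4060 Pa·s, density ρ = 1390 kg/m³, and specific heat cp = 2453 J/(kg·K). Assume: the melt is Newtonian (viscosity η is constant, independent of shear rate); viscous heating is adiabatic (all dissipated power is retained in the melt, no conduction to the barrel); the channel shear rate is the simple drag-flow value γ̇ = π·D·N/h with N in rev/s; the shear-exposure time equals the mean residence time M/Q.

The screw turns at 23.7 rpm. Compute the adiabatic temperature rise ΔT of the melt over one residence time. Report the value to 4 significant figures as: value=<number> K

value=35.26 K

Throughput in SI: Q_s = 95.7 kg/h ÷ 3600 s/h = 0.0265833 kg/s
Mean residence time: t_res = M/Q_s = 8.38 kg / 0.0265833 kg/s = 315.235 s
D = 63.5 mm = 0.0635 m;  h = 8.13 mm = 0.00813 m;  N = 23.7 rpm / 60 = 0.395 rev/s
Shear rate: γ̇ = πDN/h = π·0.0635·0.395/0.00813 = 9.69237 s⁻¹
ΔT = η·γ̇²·t_res/(ρ·cp) = [4060 × 9.69237² × 315.235] / [1390 × 2453] = 35.2621 K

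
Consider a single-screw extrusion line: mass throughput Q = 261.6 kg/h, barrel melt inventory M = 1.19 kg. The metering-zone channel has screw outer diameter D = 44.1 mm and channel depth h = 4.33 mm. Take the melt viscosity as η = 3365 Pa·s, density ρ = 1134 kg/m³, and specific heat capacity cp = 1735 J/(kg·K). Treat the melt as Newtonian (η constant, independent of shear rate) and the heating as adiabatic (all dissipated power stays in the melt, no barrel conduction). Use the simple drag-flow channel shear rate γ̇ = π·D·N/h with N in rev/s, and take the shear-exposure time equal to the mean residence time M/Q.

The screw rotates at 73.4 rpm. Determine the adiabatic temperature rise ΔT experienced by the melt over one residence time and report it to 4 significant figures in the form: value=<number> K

value=42.91 K

Convert throughput: Q = 261.6 kg/h = 261.6/3600 = 0.0726667 kg/s
t_res = M / Q_s = 1.19 ÷ 0.0726667 = 16.3761 s
Geometry in metres: D = 44.1 mm → 0.0441 m, h = 4.33 mm → 0.00433 m; screw speed N = 73.4 rpm = 1.22333 rev/s
γ̇ = π D N / h = (π)(0.0441)(1.22333) / 0.00433 = 39.1422 s⁻¹
ΔT = η·γ̇²·t_res / (ρ·cp) = 3365 · (39.1422)² · 16.3761 / (1134 · 1735) = 42.9116 K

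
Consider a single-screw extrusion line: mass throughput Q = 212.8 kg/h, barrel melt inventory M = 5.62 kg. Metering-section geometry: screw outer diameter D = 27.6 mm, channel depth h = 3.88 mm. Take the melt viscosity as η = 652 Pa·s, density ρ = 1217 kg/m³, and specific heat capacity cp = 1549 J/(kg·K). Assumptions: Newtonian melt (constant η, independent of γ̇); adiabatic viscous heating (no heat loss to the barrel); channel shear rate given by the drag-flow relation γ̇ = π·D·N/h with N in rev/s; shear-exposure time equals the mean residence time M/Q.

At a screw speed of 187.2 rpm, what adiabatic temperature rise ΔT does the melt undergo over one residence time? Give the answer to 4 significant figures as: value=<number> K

value=159.9 K

Convert throughput: Q = 212.8 kg/h = 212.8/3600 = 0.0591111 kg/s
Mean residence time: t_res = M/Q_s = 5.62 kg / 0.0591111 kg/s = 95.0752 s
Convert to SI: D = 0.0276 m, h = 0.00388 m, N = 187.2/60 = 3.12 rev/s
Shear rate: γ̇ = πDN/h = π·0.0276·3.12/0.00388 = 69.7239 s⁻¹
ΔT = η·γ̇²·t_res / (ρ·cp) = 652 · (69.7239)² · 95.0752 / (1217 · 1549) = 159.859 K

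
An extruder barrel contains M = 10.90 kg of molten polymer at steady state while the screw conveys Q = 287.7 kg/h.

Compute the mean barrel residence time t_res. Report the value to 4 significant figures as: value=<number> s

value=136.4 s

Convert throughput: Q = 287.7 kg/h = 287.7/3600 = 0.0799167 kg/s
Mean residence time: t_res = M/Q_s = 10.90 kg / 0.0799167 kg/s = 136.392 s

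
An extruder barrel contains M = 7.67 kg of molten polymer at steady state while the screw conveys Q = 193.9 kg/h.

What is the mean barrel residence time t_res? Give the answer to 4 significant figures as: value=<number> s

Q_s = Q / 3600 = 193.9 / 3600 = 0.0538611 kg/s
t_res = M / Q_s = 7.67 ÷ 0.0538611 = 142.403 s

value=142.4 s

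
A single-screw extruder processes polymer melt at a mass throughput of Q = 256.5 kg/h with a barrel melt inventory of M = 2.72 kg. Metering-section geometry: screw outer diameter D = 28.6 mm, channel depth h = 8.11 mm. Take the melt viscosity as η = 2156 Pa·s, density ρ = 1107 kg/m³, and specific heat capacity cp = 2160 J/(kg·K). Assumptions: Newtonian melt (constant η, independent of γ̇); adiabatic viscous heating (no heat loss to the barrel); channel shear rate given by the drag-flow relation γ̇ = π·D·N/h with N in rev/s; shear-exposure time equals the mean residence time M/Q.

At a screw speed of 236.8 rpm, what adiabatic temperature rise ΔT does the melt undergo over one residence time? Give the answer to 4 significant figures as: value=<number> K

value=65.81 K

Convert throughput: Q = 256.5 kg/h = 256.5/3600 = 0.07125 kg/s
t_res = M / Q_s = 2.72 ÷ 0.07125 = 38.1754 s
Convert to SI: D = 0.0286 m, h = 0.00811 m, N = 236.8/60 = 3.94667 rev/s
γ̇ = π·D·N / h = π · 0.0286 · 3.94667 / 0.00811 = 43.7246 s⁻¹
Adiabatic rise: ΔT = η γ̇² t_res / (ρ cp) = 2156·(43.7246)²·38.1754 / (1107·2160) = 65.8086 K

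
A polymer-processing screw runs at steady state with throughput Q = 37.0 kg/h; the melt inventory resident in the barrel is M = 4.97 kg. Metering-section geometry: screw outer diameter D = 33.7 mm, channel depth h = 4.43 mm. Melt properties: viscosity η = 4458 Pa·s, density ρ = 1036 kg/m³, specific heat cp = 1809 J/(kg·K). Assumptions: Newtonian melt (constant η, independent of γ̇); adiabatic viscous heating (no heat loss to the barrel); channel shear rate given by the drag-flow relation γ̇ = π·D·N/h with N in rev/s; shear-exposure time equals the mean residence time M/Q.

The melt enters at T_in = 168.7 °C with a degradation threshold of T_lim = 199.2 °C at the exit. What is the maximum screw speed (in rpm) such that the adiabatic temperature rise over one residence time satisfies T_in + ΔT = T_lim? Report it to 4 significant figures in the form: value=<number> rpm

Q_s = Q / 3600 = 37.0 / 3600 = 0.0102778 kg/s
Mean residence time: t_res = M/Q_s = 4.97 kg / 0.0102778 kg/s = 483.568 s
Geometry in SI: D = 33.7 mm → 0.0337 m, h = 4.43 mm → 0.00443 m
Allowable rise: ΔT_a = T_lim − T_in = 199.2 − 168.7 = 30.5 K
Invert ΔT = ηγ̇²t_res/(ρcp) for γ̇: γ̇_max² = ΔT_a ρ cp / (η t_res) = 30.5·1036·1809 / (4458·483.568) = 26.5156 s⁻²
γ̇_max = sqrt(26.5156) = 5.14933 s⁻¹
N_max = γ̇_max h / (πD) = 5.14933·0.00443/(π·0.0337) = 0.215464 rev/s → ×60 = 12.9278 rpm

value=12.93 rpm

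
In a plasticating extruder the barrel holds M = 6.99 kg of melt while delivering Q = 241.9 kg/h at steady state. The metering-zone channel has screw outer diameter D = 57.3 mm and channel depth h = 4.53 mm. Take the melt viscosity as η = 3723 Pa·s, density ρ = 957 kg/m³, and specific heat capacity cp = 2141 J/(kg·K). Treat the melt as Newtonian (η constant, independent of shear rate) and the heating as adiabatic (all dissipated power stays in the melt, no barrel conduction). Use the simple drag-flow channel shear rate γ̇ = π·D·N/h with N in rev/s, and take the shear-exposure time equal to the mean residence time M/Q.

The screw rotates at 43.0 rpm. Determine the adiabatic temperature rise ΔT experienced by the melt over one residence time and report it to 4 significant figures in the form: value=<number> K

Throughput in SI: Q_s = 241.9 kg/h ÷ 3600 s/h = 0.0671944 kg/s
t_res = M / Q_s = 6.99 / 0.0671944 = 104.026 s
D = 57.3 mm = 0.0573 m;  h = 4.53 mm = 0.00453 m;  N = 43.0 rpm / 60 = 0.716667 rev/s
γ̇ = π·D·N / h = π · 0.0573 · 0.716667 / 0.00453 = 28.4789 s⁻¹
ΔT = η·γ̇²·t_res/(ρ·cp) = [3723 × 28.4789² × 104.026] / [957 × 2141] = 153.305 K

value=153.3 K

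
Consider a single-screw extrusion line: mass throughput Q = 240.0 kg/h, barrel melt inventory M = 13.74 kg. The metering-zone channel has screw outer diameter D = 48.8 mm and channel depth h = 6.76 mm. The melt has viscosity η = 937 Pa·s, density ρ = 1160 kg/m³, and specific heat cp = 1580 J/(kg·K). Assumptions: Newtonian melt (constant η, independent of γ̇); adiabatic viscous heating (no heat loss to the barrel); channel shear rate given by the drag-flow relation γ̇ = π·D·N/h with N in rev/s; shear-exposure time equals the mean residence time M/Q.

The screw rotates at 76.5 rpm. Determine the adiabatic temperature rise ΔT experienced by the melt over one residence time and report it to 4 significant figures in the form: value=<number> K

value=88.10 K

Throughput in SI: Q_s = 240.0 kg/h ÷ 3600 s/h = 0.0666667 kg/s
Mean residence time: t_res = M/Q_s = 13.74 kg / 0.0666667 kg/s = 206.1 s
Geometry in metres: D = 48.8 mm → 0.0488 m, h = 6.76 mm → 0.00676 m; screw speed N = 76.5 rpm = 1.275 rev/s
γ̇ = π D N / h = (π)(0.0488)(1.275) / 0.00676 = 28.9157 s⁻¹
ΔT = η·γ̇²·t_res/(ρ·cp) = [937 × 28.9157² × 206.1] / [1160 × 1580] = 88.0986 K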